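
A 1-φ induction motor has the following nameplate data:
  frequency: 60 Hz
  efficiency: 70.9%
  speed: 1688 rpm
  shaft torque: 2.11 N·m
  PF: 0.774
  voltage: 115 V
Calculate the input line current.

5.91 A

ω = 2π×1688/60 = 176.8 rad/s; P_out = τω = 2.11 × 176.8 = 373 W
P_in = P_out / η = 373 / 0.709 = 526 W
I = P_in / (V·cosφ) = 526 / (115 × 0.774) = 5.91 A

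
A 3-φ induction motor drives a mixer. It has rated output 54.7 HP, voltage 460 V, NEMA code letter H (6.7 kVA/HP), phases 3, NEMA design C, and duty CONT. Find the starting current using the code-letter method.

460 A

S_LR = 6.7 × 54.7 = 366.49 kVA
I_LR = S_LR/(√3·V_L) = 366490/(1.732×460) = 460 A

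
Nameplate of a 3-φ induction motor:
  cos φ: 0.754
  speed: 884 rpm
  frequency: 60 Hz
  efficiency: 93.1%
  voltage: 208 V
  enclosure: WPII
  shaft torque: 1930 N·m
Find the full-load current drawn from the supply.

706 A

ω = 2π×884/60 = 92.57 rad/s; P_out = τω = 1930 × 92.57 = 178660 W
P_in = P_out / η = 178660 / 0.931 = 191901 W
I_L = P_in / (√3·V_L·cosφ) = 191901 / (1.732 × 208 × 0.754) = 706 A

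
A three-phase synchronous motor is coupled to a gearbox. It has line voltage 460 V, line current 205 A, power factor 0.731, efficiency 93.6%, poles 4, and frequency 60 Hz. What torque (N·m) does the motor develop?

P_in = √3·V·I·cosφ = 1.732 × 460 × 205 × 0.731 = 119392 W
P_out = η·P_in = 0.936 × 119392 = 111751 W
n = n_s = 120×60/4 = 1800 rpm (synchronous)
ω = 2π×1800/60 = 188.5 rad/s
τ = P_out/ω = 111751/188.5 = 593 N·m

593 N·m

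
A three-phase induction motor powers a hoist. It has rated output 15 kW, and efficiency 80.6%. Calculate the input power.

P_out = 15000 W
P_in = P_out/η = 15000/0.806 = 18610 W = 18.6 kW

18.6 kW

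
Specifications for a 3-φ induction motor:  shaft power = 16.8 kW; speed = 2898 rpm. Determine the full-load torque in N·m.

ω = 2π × 2898/60 = 303.5 rad/s
τ = P/ω = 16800/303.5 = 55.4 N·m

55.4 N·m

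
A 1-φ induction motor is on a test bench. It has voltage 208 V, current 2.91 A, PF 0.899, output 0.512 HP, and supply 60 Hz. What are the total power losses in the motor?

162 W

P_in = V·I·cosφ = 208×2.91×0.899 = 544 W
P_out = 0.512×746 = 382 W
Losses = P_in − P_out = 544 − 382 = 162 W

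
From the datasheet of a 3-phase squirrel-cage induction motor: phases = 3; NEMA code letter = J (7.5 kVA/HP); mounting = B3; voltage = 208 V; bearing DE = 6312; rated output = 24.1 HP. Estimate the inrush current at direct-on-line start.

502 A

S_LR = 7.5 × 24.1 = 180.75 kVA
I_LR = S_LR/(√3·V_L) = 180750/(1.732×208) = 502 A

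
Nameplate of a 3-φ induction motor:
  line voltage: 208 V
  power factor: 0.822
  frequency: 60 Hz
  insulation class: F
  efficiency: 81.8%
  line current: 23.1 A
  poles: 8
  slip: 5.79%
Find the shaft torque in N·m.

P_in = √3·V·I·cosφ = 1.732 × 208 × 23.1 × 0.822 = 6841 W
P_out = η·P_in = 0.818 × 6841 = 5596 W
n_s = 120×60/8 = 900 rpm; n = 900×(1−0.0579) = 848 rpm
ω = 2π×848/60 = 88.8 rad/s
τ = P_out/ω = 5596/88.8 = 63 N·m

63 N·m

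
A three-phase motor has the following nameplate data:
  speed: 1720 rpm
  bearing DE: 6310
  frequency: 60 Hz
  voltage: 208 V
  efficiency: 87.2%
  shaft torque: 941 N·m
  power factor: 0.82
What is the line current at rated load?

ω = 2π×1720/60 = 180.1 rad/s; P_out = τω = 941 × 180.1 = 169474 W
P_in = P_out / η = 169474 / 0.872 = 194351 W
I_L = P_in / (√3·V_L·cosφ) = 194351 / (1.732 × 208 × 0.82) = 658 A

658 A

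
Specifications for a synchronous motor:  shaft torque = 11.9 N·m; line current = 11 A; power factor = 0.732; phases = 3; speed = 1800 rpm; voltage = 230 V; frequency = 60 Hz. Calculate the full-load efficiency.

ω = 2π × 1800/60 = 188.5 rad/s; P_out = τω = 11.9 × 188.5 = 2243 W
P_in = √3·V_L·I_L·cosφ = 1.732 × 230 × 11 × 0.732 = 3208 W
η = P_out / P_in = 2243 / 3208 = 0.699 = 69.9%

69.9 %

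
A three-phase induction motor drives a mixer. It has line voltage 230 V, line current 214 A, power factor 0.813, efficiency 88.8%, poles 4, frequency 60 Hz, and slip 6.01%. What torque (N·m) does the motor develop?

P_in = √3·V·I·cosφ = 1.732 × 230 × 214 × 0.813 = 69307 W
P_out = η·P_in = 0.888 × 69307 = 61545 W
n_s = 120×60/4 = 1800 rpm; n = 1800×(1−0.0601) = 1692 rpm
ω = 2π×1692/60 = 177.2 rad/s
τ = P_out/ω = 61545/177.2 = 347 N·m

347 N·m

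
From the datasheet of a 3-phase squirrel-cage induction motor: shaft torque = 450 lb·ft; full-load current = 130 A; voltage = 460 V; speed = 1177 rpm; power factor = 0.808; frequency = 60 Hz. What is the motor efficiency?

89.9 %

τ = 450 lb·ft × 1.356 = 610.2 N·m
ω = 2π × 1177/60 = 123.3 rad/s; P_out = τω = 610.2 × 123.3 = 75238 W
P_in = √3·V_L·I_L·cosφ = 1.732 × 460 × 130 × 0.808 = 83687 W
η = P_out / P_in = 75238 / 83687 = 0.899 = 89.9%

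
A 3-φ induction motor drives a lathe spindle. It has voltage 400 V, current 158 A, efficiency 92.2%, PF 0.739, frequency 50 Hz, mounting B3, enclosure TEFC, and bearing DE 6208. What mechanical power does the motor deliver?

74.6 kW

P_in = √3·V·I·cosφ = 1.732 × 400 × 158 × 0.739 = 80893 W
P_out = η·P_in = 0.922 × 80893 = 74583 W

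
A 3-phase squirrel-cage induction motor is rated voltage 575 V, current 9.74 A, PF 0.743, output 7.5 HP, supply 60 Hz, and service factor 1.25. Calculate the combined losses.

1.61 kW

P_in = √3·V·I·cosφ = 1.732×575×9.74×0.743 = 7207 W
P_out = 7.5×746 = 5595 W
Losses = P_in − P_out = 7207 − 5595 = 1612 W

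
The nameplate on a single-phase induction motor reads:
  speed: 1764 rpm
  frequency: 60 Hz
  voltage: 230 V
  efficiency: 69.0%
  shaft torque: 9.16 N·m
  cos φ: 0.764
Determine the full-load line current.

14 A

ω = 2π×1764/60 = 184.7 rad/s; P_out = τω = 9.16 × 184.7 = 1692 W
P_in = P_out / η = 1692 / 0.690 = 2452 W
I = P_in / (V·cosφ) = 2452 / (230 × 0.764) = 14 A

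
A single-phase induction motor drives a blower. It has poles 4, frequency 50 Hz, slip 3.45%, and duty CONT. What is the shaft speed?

1448 rpm

n_s = 120f/p = 120×50/4 = 1500 rpm
n = n_s(1 − s) = 1500 × (1 − 0.0345) = 1448 rpm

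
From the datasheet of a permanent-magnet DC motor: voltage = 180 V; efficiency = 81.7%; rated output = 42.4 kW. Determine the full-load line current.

P_out = 42.4 kW = 42400 W
P_in = P_out / η = 42400 / 0.817 = 51897 W
I = P_in / V = 51897 / 180 = 288 A

288 A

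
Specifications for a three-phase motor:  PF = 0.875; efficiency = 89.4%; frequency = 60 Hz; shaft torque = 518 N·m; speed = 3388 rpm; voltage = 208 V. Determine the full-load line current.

652 A

ω = 2π×3388/60 = 354.8 rad/s; P_out = τω = 518 × 354.8 = 183786 W
P_in = P_out / η = 183786 / 0.894 = 205577 W
I_L = P_in / (√3·V_L·cosφ) = 205577 / (1.732 × 208 × 0.875) = 652 A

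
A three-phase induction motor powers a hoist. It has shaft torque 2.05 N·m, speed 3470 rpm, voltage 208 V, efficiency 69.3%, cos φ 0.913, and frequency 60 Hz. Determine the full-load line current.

ω = 2π×3470/60 = 363.4 rad/s; P_out = τω = 2.05 × 363.4 = 745 W
P_in = P_out / η = 745 / 0.693 = 1075 W
I_L = P_in / (√3·V_L·cosφ) = 1075 / (1.732 × 208 × 0.913) = 3.27 A

3.27 A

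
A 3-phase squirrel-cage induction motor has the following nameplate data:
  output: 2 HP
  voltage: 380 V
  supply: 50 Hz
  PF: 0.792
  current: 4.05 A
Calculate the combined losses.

619 W

P_in = √3·V·I·cosφ = 1.732×380×4.05×0.792 = 2111 W
P_out = 2×746 = 1492 W
Losses = P_in − P_out = 2111 − 1492 = 619 W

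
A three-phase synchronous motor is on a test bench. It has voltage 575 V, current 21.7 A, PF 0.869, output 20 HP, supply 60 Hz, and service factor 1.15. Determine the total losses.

P_in = √3·V·I·cosφ = 1.732×575×21.7×0.869 = 18780 W
P_out = 20×746 = 14920 W
Losses = P_in − P_out = 18780 − 14920 = 3860 W

3.86 kW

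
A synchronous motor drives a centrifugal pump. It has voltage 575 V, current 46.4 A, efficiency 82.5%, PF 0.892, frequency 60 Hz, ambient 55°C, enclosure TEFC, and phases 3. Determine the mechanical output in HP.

P_in = √3·V·I·cosφ = 1.732 × 575 × 46.4 × 0.892 = 41219 W
P_out = η·P_in = 0.825 × 41219 = 34006 W
= 34006/746 = 45.6 HP

45.6 HP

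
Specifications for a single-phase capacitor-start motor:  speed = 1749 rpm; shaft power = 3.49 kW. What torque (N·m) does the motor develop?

ω = 2π × 1749/60 = 183.2 rad/s
τ = P/ω = 3490/183.2 = 19.1 N·m

19.1 N·m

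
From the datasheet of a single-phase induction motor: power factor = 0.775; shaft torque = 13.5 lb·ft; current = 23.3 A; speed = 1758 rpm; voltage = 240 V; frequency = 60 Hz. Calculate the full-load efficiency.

τ = 13.5 lb·ft × 1.356 = 18.31 N·m
ω = 2π × 1758/60 = 184.1 rad/s; P_out = τω = 18.31 × 184.1 = 3371 W
P_in = V·I·cosφ = 240 × 23.3 × 0.775 = 4334 W
η = P_out / P_in = 3371 / 4334 = 0.778 = 77.8%

77.8 %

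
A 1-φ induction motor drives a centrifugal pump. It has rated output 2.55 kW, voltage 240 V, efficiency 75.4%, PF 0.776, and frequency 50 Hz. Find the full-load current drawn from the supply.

P_out = 2.55 kW = 2550 W
P_in = P_out / η = 2550 / 0.754 = 3382 W
I = P_in / (V·cosφ) = 3382 / (240 × 0.776) = 18.2 A

18.2 A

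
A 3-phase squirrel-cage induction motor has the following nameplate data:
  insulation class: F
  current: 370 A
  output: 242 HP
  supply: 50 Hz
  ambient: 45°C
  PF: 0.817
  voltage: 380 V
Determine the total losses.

P_in = √3·V·I·cosφ = 1.732×380×370×0.817 = 198955 W
P_out = 242×746 = 180532 W
Losses = P_in − P_out = 198955 − 180532 = 18423 W

18.4 kW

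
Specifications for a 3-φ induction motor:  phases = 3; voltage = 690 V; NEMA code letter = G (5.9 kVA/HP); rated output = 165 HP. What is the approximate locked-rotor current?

S_LR = 5.9 × 165 = 973.5 kVA
I_LR = S_LR/(√3·V_L) = 973500/(1.732×690) = 815 A

815 A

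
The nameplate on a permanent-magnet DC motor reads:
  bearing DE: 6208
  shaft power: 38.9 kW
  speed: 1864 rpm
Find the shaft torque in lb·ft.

ω = 2π × 1864/60 = 195.2 rad/s
τ = P/ω = 38900/195.2 = 199.3 N·m
In lb·ft: 199.3/1.356 = 147 lb·ft

147 lb·ft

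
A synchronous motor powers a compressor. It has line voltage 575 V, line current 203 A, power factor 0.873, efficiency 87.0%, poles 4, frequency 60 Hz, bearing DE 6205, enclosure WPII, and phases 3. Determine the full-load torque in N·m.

815 N·m

P_in = √3·V·I·cosφ = 1.732 × 575 × 203 × 0.873 = 176492 W
P_out = η·P_in = 0.87 × 176492 = 153548 W
n = n_s = 120×60/4 = 1800 rpm (synchronous)
ω = 2π×1800/60 = 188.5 rad/s
τ = P_out/ω = 153548/188.5 = 815 N·m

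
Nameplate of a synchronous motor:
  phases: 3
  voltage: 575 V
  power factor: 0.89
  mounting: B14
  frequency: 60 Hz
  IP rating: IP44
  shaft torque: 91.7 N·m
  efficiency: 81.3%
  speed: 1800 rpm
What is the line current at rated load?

24 A

ω = 2π×1800/60 = 188.5 rad/s; P_out = τω = 91.7 × 188.5 = 17285 W
P_in = P_out / η = 17285 / 0.813 = 21261 W
I_L = P_in / (√3·V_L·cosφ) = 21261 / (1.732 × 575 × 0.89) = 24 A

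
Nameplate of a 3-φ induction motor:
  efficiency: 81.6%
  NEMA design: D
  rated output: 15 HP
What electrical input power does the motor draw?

P_out = 15 × 746 = 11190 W
P_in = P_out/η = 11190/0.816 = 13713 W = 13.7 kW

13.7 kW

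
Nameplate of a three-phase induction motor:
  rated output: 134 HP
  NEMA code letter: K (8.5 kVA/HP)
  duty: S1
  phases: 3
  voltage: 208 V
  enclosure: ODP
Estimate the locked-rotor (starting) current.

3160 A

S_LR = 8.5 × 134 = 1139 kVA
I_LR = S_LR/(√3·V_L) = 1139000/(1.732×208) = 3160 A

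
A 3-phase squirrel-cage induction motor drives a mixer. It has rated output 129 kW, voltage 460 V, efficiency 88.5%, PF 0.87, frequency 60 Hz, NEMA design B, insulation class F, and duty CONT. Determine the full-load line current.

210 A

P_out = 129 kW = 129000 W
P_in = P_out / η = 129000 / 0.885 = 145763 W
I_L = P_in / (√3·V_L·cosφ) = 145763 / (1.732 × 460 × 0.87) = 210 A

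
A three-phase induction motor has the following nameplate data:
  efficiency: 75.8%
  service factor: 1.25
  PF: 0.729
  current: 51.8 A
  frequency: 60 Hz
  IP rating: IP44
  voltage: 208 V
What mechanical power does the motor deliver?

10.3 kW

P_in = √3·V·I·cosφ = 1.732 × 208 × 51.8 × 0.729 = 13604 W
P_out = η·P_in = 0.758 × 13604 = 10312 W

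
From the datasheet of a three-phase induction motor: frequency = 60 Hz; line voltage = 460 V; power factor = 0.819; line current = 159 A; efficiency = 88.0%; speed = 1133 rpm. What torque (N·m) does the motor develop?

P_in = √3·V·I·cosφ = 1.732 × 460 × 159 × 0.819 = 103750 W
P_out = η·P_in = 0.88 × 103750 = 91300 W
n = 1133 rpm
ω = 2π×1133/60 = 118.6 rad/s
τ = P_out/ω = 91300/118.6 = 770 N·m

770 N·m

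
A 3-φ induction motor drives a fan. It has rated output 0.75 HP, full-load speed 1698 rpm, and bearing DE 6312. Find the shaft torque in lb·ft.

2.32 lb·ft

P_out = 0.75 × 746 = 560 W
ω = 2π × 1698/60 = 177.8 rad/s
τ = P_out/ω = 560/177.8 = 3.15 N·m
In lb·ft: 3.15/1.356 = 2.32 lb·ft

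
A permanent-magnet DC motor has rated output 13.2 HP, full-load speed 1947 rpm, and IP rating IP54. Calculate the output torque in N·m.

48.3 N·m

P_out = 13.2 × 746 = 9847 W
ω = 2π × 1947/60 = 203.9 rad/s
τ = P_out/ω = 9847/203.9 = 48.3 N·m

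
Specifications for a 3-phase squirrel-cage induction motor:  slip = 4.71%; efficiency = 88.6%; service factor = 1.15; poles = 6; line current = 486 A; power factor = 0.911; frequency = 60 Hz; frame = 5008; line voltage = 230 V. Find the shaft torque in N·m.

1310 N·m

P_in = √3·V·I·cosφ = 1.732 × 230 × 486 × 0.911 = 176372 W
P_out = η·P_in = 0.886 × 176372 = 156266 W
n_s = 120×60/6 = 1200 rpm; n = 1200×(1−0.0471) = 1143 rpm
ω = 2π×1143/60 = 119.7 rad/s
τ = P_out/ω = 156266/119.7 = 1310 N·m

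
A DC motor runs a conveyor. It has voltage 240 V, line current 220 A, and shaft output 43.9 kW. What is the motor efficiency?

83.1 %

P_out = 43.9 kW = 43900 W
P_in = V·I = 240 × 220 = 52800 W
η = P_out / P_in = 43900 / 52800 = 0.831 = 83.1%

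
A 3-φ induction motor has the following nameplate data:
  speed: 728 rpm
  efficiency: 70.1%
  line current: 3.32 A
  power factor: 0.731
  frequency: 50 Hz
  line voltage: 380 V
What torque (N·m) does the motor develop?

P_in = √3·V·I·cosφ = 1.732 × 380 × 3.32 × 0.731 = 1597 W
P_out = η·P_in = 0.701 × 1597 = 1119 W
n = 728 rpm
ω = 2π×728/60 = 76.24 rad/s
τ = P_out/ω = 1119/76.24 = 14.7 N·m

14.7 N·m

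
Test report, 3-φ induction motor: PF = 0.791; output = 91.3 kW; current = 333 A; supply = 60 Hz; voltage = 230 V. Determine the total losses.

P_in = √3·V·I·cosφ = 1.732×230×333×0.791 = 104929 W
P_out = 91300 W
Losses = P_in − P_out = 104929 − 91300 = 13629 W

13.6 kW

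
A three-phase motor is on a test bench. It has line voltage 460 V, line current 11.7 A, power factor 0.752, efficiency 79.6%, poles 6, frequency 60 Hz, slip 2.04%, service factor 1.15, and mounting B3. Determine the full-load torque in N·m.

45.3 N·m

P_in = √3·V·I·cosφ = 1.732 × 460 × 11.7 × 0.752 = 7010 W
P_out = η·P_in = 0.796 × 7010 = 5580 W
n_s = 120×60/6 = 1200 rpm; n = 1200×(1−0.0204) = 1176 rpm
ω = 2π×1176/60 = 123.2 rad/s
τ = P_out/ω = 5580/123.2 = 45.3 N·m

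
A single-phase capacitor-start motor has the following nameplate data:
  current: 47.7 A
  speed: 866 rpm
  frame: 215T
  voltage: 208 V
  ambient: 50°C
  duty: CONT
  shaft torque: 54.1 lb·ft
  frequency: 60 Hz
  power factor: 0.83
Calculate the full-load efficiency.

80.8 %

τ = 54.1 lb·ft × 1.356 = 73.36 N·m
ω = 2π × 866/60 = 90.69 rad/s; P_out = τω = 73.36 × 90.69 = 6653 W
P_in = V·I·cosφ = 208 × 47.7 × 0.83 = 8235 W
η = P_out / P_in = 6653 / 8235 = 0.808 = 80.8%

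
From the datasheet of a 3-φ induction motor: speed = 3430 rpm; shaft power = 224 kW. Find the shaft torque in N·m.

624 N·m

ω = 2π × 3430/60 = 359.2 rad/s
τ = P/ω = 224000/359.2 = 624 N·m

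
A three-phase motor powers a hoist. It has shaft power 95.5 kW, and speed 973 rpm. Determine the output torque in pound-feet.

ω = 2π × 973/60 = 101.9 rad/s
τ = P/ω = 95500/101.9 = 937.2 N·m
In lb·ft: 937.2/1.356 = 691 lb·ft

691 lb·ft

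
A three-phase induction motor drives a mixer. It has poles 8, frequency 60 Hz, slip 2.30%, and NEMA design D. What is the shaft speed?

n_s = 120f/p = 120×60/8 = 900 rpm
n = n_s(1 − s) = 900 × (1 − 0.023) = 879 rpm

879 rpm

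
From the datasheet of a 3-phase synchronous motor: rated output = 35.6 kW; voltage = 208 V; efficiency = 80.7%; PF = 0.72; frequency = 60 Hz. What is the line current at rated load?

P_out = 35.6 kW = 35600 W
P_in = P_out / η = 35600 / 0.807 = 44114 W
I_L = P_in / (√3·V_L·cosφ) = 44114 / (1.732 × 208 × 0.72) = 170 A

170 A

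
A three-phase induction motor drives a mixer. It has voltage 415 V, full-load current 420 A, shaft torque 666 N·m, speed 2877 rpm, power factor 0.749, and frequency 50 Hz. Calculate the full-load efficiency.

88.7 %

ω = 2π × 2877/60 = 301.3 rad/s; P_out = τω = 666 × 301.3 = 200666 W
P_in = √3·V_L·I_L·cosφ = 1.732 × 415 × 420 × 0.749 = 226114 W
η = P_out / P_in = 200666 / 226114 = 0.887 = 88.7%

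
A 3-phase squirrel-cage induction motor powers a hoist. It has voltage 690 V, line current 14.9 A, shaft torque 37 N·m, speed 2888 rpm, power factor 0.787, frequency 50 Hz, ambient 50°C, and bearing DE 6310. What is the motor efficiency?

ω = 2π × 2888/60 = 302.4 rad/s; P_out = τω = 37 × 302.4 = 11189 W
P_in = √3·V_L·I_L·cosφ = 1.732 × 690 × 14.9 × 0.787 = 14014 W
η = P_out / P_in = 11189 / 14014 = 0.798 = 79.8%

79.8 %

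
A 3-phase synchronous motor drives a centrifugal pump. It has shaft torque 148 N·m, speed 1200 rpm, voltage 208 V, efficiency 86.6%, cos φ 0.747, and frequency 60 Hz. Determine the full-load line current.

79.8 A

ω = 2π×1200/60 = 125.7 rad/s; P_out = τω = 148 × 125.7 = 18604 W
P_in = P_out / η = 18604 / 0.866 = 21483 W
I_L = P_in / (√3·V_L·cosφ) = 21483 / (1.732 × 208 × 0.747) = 79.8 A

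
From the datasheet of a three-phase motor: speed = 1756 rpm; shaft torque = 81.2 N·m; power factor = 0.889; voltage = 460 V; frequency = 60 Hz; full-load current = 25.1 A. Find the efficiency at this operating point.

84.0 %

ω = 2π × 1756/60 = 183.9 rad/s; P_out = τω = 81.2 × 183.9 = 14933 W
P_in = √3·V_L·I_L·cosφ = 1.732 × 460 × 25.1 × 0.889 = 17778 W
η = P_out / P_in = 14933 / 17778 = 0.840 = 84.0%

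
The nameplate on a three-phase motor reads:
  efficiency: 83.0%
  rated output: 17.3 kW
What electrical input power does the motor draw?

P_out = 17300 W
P_in = P_out/η = 17300/0.83 = 20843 W = 20.8 kW

20.8 kW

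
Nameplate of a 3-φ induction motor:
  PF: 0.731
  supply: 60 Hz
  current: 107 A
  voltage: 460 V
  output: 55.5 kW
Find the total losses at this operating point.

6820 W

P_in = √3·V·I·cosφ = 1.732×460×107×0.731 = 62317 W
P_out = 55500 W
Losses = P_in − P_out = 62317 − 55500 = 6817 W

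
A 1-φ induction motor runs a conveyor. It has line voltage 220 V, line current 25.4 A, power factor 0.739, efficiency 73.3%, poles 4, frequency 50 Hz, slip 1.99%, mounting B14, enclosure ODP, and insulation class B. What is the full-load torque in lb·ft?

14.5 lb·ft

P_in = V·I·cosφ = 220 × 25.4 × 0.739 = 4130 W
P_out = η·P_in = 0.733 × 4130 = 3027 W
n_s = 120×50/4 = 1500 rpm; n = 1500×(1−0.0199) = 1470 rpm
ω = 2π×1470/60 = 153.9 rad/s
τ = P_out/ω = 3027/153.9 = 19.67 N·m
In lb·ft: 19.67/1.356 = 14.5 lb·ft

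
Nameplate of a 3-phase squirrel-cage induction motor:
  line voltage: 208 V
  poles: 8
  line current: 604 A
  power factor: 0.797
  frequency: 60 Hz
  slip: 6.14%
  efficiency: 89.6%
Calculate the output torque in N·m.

P_in = √3·V·I·cosφ = 1.732 × 208 × 604 × 0.797 = 173423 W
P_out = η·P_in = 0.896 × 173423 = 155387 W
n_s = 120×60/8 = 900 rpm; n = 900×(1−0.0614) = 845 rpm
ω = 2π×845/60 = 88.49 rad/s
τ = P_out/ω = 155387/88.49 = 1760 N·m

1760 N·m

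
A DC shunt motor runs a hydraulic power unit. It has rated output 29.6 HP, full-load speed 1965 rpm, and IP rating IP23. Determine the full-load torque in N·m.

P_out = 29.6 × 746 = 22082 W
ω = 2π × 1965/60 = 205.8 rad/s
τ = P_out/ω = 22082/205.8 = 107 N·m

107 N·m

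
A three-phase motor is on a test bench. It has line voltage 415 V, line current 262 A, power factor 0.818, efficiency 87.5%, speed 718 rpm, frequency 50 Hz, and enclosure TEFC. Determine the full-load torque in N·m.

1790 N·m

P_in = √3·V·I·cosφ = 1.732 × 415 × 262 × 0.818 = 154046 W
P_out = η·P_in = 0.875 × 154046 = 134790 W
n = 718 rpm
ω = 2π×718/60 = 75.19 rad/s
τ = P_out/ω = 134790/75.19 = 1790 N·m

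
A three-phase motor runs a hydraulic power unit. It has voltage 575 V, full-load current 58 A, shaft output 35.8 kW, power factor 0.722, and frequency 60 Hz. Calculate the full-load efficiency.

85.8 %

P_out = 35.8 kW = 35800 W
P_in = √3·V_L·I_L·cosφ = 1.732 × 575 × 58 × 0.722 = 41704 W
η = P_out / P_in = 35800 / 41704 = 0.858 = 85.8%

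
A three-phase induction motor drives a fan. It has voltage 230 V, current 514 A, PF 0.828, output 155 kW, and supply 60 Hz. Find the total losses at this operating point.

P_in = √3·V·I·cosφ = 1.732×230×514×0.828 = 169539 W
P_out = 155000 W
Losses = P_in − P_out = 169539 − 155000 = 14539 W

14.5 kW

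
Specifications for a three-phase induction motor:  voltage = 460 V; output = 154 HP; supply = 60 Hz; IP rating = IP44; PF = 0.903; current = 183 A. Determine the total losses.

16800 W

P_in = √3·V·I·cosφ = 1.732×460×183×0.903 = 131657 W
P_out = 154×746 = 114884 W
Losses = P_in − P_out = 131657 − 114884 = 16773 W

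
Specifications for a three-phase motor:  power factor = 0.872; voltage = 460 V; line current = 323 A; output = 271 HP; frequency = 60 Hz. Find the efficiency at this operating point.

90.1 %

P_out = 271 × 746 = 202166 W
P_in = √3·V_L·I_L·cosφ = 1.732 × 460 × 323 × 0.872 = 224401 W
η = P_out / P_in = 202166 / 224401 = 0.901 = 90.1%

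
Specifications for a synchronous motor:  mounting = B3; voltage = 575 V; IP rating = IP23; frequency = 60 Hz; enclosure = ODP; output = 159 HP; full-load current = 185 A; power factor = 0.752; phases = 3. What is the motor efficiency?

85.6 %

P_out = 159 × 746 = 118614 W
P_in = √3·V_L·I_L·cosφ = 1.732 × 575 × 185 × 0.752 = 138550 W
η = P_out / P_in = 118614 / 138550 = 0.856 = 85.6%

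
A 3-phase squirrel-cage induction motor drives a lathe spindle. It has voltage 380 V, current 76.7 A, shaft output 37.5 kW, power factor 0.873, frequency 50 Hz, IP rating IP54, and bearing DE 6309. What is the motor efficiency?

P_out = 37.5 kW = 37500 W
P_in = √3·V_L·I_L·cosφ = 1.732 × 380 × 76.7 × 0.873 = 44070 W
η = P_out / P_in = 37500 / 44070 = 0.851 = 85.1%

85.1 %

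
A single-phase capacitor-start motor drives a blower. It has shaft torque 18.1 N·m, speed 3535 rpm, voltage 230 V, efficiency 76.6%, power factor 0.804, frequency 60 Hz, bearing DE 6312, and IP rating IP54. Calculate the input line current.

47.3 A

ω = 2π×3535/60 = 370.2 rad/s; P_out = τω = 18.1 × 370.2 = 6701 W
P_in = P_out / η = 6701 / 0.766 = 8748 W
I = P_in / (V·cosφ) = 8748 / (230 × 0.804) = 47.3 A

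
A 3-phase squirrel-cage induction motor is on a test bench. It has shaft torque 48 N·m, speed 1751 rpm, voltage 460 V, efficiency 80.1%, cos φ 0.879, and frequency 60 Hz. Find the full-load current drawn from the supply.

ω = 2π×1751/60 = 183.4 rad/s; P_out = τω = 48 × 183.4 = 8803 W
P_in = P_out / η = 8803 / 0.801 = 10990 W
I_L = P_in / (√3·V_L·cosφ) = 10990 / (1.732 × 460 × 0.879) = 15.7 A

15.7 A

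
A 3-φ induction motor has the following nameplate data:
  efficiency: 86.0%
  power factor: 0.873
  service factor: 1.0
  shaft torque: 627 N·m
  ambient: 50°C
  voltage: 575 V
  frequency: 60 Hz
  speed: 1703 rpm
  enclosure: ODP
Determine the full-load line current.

ω = 2π×1703/60 = 178.3 rad/s; P_out = τω = 627 × 178.3 = 111794 W
P_in = P_out / η = 111794 / 0.860 = 129993 W
I_L = P_in / (√3·V_L·cosφ) = 129993 / (1.732 × 575 × 0.873) = 150 A

150 A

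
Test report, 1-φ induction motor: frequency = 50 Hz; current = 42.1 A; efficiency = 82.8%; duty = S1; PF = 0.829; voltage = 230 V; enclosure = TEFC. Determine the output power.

P_in = V·I·cosφ = 230 × 42.1 × 0.829 = 8027 W
P_out = η·P_in = 0.828 × 8027 = 6646 W

6.65 kW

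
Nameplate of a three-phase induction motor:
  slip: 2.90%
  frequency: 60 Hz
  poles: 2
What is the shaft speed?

n_s = 120f/p = 120×60/2 = 3600 rpm
n = n_s(1 − s) = 3600 × (1 − 0.029) = 3496 rpm

3496 rpm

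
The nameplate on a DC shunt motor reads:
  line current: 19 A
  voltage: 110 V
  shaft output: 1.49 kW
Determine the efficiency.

P_out = 1.49 kW = 1490 W
P_in = V·I = 110 × 19 = 2090 W
η = P_out / P_in = 1490 / 2090 = 0.713 = 71.3%

71.3 %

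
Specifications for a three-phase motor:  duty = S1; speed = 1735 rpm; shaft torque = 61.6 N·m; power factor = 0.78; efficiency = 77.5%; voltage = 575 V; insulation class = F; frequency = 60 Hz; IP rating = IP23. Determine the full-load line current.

ω = 2π×1735/60 = 181.7 rad/s; P_out = τω = 61.6 × 181.7 = 11193 W
P_in = P_out / η = 11193 / 0.775 = 14443 W
I_L = P_in / (√3·V_L·cosφ) = 14443 / (1.732 × 575 × 0.78) = 18.6 A

18.6 A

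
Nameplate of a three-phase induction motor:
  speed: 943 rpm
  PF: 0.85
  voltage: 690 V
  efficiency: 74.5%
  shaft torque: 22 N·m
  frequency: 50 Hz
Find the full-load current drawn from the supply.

2.87 A

ω = 2π×943/60 = 98.75 rad/s; P_out = τω = 22 × 98.75 = 2173 W
P_in = P_out / η = 2173 / 0.745 = 2917 W
I_L = P_in / (√3·V_L·cosφ) = 2917 / (1.732 × 690 × 0.85) = 2.87 A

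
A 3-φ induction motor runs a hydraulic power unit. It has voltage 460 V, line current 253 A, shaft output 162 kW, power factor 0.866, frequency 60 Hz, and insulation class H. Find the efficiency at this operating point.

P_out = 162 kW = 162000 W
P_in = √3·V_L·I_L·cosφ = 1.732 × 460 × 253 × 0.866 = 174560 W
η = P_out / P_in = 162000 / 174560 = 0.928 = 92.8%

92.8 %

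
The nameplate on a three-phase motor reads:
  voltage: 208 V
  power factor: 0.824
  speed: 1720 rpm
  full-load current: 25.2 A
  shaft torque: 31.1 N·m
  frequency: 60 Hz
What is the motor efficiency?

74.9 %

ω = 2π × 1720/60 = 180.1 rad/s; P_out = τω = 31.1 × 180.1 = 5601 W
P_in = √3·V_L·I_L·cosφ = 1.732 × 208 × 25.2 × 0.824 = 7481 W
η = P_out / P_in = 5601 / 7481 = 0.749 = 74.9%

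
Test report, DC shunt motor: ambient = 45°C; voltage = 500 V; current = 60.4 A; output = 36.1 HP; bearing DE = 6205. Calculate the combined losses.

P_in = V·I = 500×60.4 = 30200 W
P_out = 36.1×746 = 26931 W
Losses = P_in − P_out = 30200 − 26931 = 3269 W

3.27 kW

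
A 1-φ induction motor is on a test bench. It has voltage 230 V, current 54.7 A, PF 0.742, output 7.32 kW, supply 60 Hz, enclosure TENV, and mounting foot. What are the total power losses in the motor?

P_in = V·I·cosφ = 230×54.7×0.742 = 9335 W
P_out = 7320 W
Losses = P_in − P_out = 9335 − 7320 = 2015 W

2.02 kW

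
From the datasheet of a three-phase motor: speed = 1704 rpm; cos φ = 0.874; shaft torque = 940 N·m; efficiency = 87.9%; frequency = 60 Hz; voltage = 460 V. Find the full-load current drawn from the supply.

274 A

ω = 2π×1704/60 = 178.4 rad/s; P_out = τω = 940 × 178.4 = 167696 W
P_in = P_out / η = 167696 / 0.879 = 190780 W
I_L = P_in / (√3·V_L·cosφ) = 190780 / (1.732 × 460 × 0.874) = 274 A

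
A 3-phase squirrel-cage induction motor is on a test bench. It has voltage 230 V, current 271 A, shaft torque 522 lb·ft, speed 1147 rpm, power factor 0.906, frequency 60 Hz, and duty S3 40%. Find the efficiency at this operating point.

τ = 522 lb·ft × 1.356 = 707.8 N·m
ω = 2π × 1147/60 = 120.1 rad/s; P_out = τω = 707.8 × 120.1 = 85007 W
P_in = √3·V_L·I_L·cosφ = 1.732 × 230 × 271 × 0.906 = 97808 W
η = P_out / P_in = 85007 / 97808 = 0.869 = 86.9%

86.9 %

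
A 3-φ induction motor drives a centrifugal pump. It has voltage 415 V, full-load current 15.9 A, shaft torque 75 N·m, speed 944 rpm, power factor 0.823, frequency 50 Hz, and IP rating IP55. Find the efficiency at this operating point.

78.8 %

ω = 2π × 944/60 = 98.86 rad/s; P_out = τω = 75 × 98.86 = 7415 W
P_in = √3·V_L·I_L·cosφ = 1.732 × 415 × 15.9 × 0.823 = 9406 W
η = P_out / P_in = 7415 / 9406 = 0.788 = 78.8%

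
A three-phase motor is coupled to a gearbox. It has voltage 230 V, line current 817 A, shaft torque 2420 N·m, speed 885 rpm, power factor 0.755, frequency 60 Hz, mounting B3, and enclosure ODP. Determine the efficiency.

91.3 %

ω = 2π × 885/60 = 92.68 rad/s; P_out = τω = 2420 × 92.68 = 224286 W
P_in = √3·V_L·I_L·cosφ = 1.732 × 230 × 817 × 0.755 = 245722 W
η = P_out / P_in = 224286 / 245722 = 0.913 = 91.3%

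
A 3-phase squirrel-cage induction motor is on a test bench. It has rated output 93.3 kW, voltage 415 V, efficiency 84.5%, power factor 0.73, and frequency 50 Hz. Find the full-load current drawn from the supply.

210 A

P_out = 93.3 kW = 93300 W
P_in = P_out / η = 93300 / 0.845 = 110414 W
I_L = P_in / (√3·V_L·cosφ) = 110414 / (1.732 × 415 × 0.73) = 210 A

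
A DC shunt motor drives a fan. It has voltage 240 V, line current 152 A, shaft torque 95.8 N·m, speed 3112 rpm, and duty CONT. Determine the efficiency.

85.6 %

ω = 2π × 3112/60 = 325.9 rad/s; P_out = τω = 95.8 × 325.9 = 31221 W
P_in = V·I = 240 × 152 = 36480 W
η = P_out / P_in = 31221 / 36480 = 0.856 = 85.6%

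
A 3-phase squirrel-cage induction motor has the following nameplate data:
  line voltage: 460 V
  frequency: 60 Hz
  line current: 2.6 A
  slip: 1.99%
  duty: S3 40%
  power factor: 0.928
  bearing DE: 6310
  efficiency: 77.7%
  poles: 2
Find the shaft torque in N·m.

4.04 N·m

P_in = √3·V·I·cosφ = 1.732 × 460 × 2.6 × 0.928 = 1922 W
P_out = η·P_in = 0.777 × 1922 = 1493 W
n_s = 120×60/2 = 3600 rpm; n = 3600×(1−0.0199) = 3528 rpm
ω = 2π×3528/60 = 369.5 rad/s
τ = P_out/ω = 1493/369.5 = 4.04 N·m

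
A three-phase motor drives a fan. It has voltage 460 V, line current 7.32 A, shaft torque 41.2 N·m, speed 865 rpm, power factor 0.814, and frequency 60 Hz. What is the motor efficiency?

ω = 2π × 865/60 = 90.58 rad/s; P_out = τω = 41.2 × 90.58 = 3732 W
P_in = √3·V_L·I_L·cosφ = 1.732 × 460 × 7.32 × 0.814 = 4747 W
η = P_out / P_in = 3732 / 4747 = 0.786 = 78.6%

78.6 %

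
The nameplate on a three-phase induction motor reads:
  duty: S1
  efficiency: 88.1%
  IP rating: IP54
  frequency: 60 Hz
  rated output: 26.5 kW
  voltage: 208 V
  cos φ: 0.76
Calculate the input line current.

110 A

P_out = 26.5 kW = 26500 W
P_in = P_out / η = 26500 / 0.881 = 30079 W
I_L = P_in / (√3·V_L·cosφ) = 30079 / (1.732 × 208 × 0.76) = 110 A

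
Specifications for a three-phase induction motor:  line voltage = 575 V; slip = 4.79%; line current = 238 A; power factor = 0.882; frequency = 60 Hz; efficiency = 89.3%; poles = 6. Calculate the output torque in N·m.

1560 N·m

P_in = √3·V·I·cosφ = 1.732 × 575 × 238 × 0.882 = 209055 W
P_out = η·P_in = 0.893 × 209055 = 186686 W
n_s = 120×60/6 = 1200 rpm; n = 1200×(1−0.0479) = 1143 rpm
ω = 2π×1143/60 = 119.7 rad/s
τ = P_out/ω = 186686/119.7 = 1560 N·m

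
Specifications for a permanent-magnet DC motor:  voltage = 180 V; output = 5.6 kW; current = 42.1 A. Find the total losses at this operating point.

1980 W

P_in = V·I = 180×42.1 = 7578 W
P_out = 5600 W
Losses = P_in − P_out = 7578 − 5600 = 1978 W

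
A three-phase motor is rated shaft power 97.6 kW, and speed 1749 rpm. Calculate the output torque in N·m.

ω = 2π × 1749/60 = 183.2 rad/s
τ = P/ω = 97600/183.2 = 533 N·m

533 N·m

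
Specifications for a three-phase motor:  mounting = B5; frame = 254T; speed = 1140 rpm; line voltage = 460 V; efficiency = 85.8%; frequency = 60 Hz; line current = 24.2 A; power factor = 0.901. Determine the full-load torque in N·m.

P_in = √3·V·I·cosφ = 1.732 × 460 × 24.2 × 0.901 = 17372 W
P_out = η·P_in = 0.858 × 17372 = 14905 W
n = 1140 rpm
ω = 2π×1140/60 = 119.4 rad/s
τ = P_out/ω = 14905/119.4 = 125 N·m

125 N·m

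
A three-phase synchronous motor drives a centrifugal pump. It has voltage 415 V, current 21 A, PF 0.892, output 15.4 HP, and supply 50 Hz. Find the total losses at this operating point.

P_in = √3·V·I·cosφ = 1.732×415×21×0.892 = 13464 W
P_out = 15.4×746 = 11488 W
Losses = P_in − P_out = 13464 − 11488 = 1976 W

1.98 kW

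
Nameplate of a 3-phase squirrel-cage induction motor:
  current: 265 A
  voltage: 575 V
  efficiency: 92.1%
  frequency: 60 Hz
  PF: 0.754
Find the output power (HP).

246 HP

P_in = √3·V·I·cosφ = 1.732 × 575 × 265 × 0.754 = 198991 W
P_out = η·P_in = 0.921 × 198991 = 183271 W
= 183271/746 = 246 HP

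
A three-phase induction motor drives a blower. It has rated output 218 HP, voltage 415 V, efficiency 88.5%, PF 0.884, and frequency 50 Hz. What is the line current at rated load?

289 A

P_out = 218 × 746 = 162628 W
P_in = P_out / η = 162628 / 0.885 = 183760 W
I_L = P_in / (√3·V_L·cosφ) = 183760 / (1.732 × 415 × 0.884) = 289 A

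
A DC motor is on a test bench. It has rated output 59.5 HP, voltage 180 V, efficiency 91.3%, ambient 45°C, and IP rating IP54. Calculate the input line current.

P_out = 59.5 × 746 = 44387 W
P_in = P_out / η = 44387 / 0.913 = 48617 W
I = P_in / V = 48617 / 180 = 270 A

270 A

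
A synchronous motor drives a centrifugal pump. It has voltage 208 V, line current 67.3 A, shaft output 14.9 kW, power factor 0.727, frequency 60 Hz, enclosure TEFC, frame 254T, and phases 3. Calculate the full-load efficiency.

84.5 %

P_out = 14.9 kW = 14900 W
P_in = √3·V_L·I_L·cosφ = 1.732 × 208 × 67.3 × 0.727 = 17626 W
η = P_out / P_in = 14900 / 17626 = 0.845 = 84.5%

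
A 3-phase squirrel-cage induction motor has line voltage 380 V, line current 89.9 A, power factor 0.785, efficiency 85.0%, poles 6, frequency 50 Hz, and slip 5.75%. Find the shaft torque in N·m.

400 N·m

P_in = √3·V·I·cosφ = 1.732 × 380 × 89.9 × 0.785 = 46447 W
P_out = η·P_in = 0.85 × 46447 = 39480 W
n_s = 120×50/6 = 1000 rpm; n = 1000×(1−0.0575) = 943 rpm
ω = 2π×943/60 = 98.75 rad/s
τ = P_out/ω = 39480/98.75 = 400 N·m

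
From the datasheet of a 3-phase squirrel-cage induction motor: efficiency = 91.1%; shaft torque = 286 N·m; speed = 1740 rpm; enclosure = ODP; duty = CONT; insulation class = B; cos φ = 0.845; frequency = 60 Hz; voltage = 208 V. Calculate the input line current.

ω = 2π×1740/60 = 182.2 rad/s; P_out = τω = 286 × 182.2 = 52109 W
P_in = P_out / η = 52109 / 0.911 = 57200 W
I_L = P_in / (√3·V_L·cosφ) = 57200 / (1.732 × 208 × 0.845) = 188 A

188 A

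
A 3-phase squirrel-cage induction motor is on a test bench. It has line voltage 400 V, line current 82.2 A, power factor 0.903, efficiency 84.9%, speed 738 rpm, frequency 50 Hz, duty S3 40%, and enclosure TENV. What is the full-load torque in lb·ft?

417 lb·ft

P_in = √3·V·I·cosφ = 1.732 × 400 × 82.2 × 0.903 = 51424 W
P_out = η·P_in = 0.849 × 51424 = 43659 W
n = 738 rpm
ω = 2π×738/60 = 77.28 rad/s
τ = P_out/ω = 43659/77.28 = 564.9 N·m
In lb·ft: 564.9/1.356 = 417 lb·ft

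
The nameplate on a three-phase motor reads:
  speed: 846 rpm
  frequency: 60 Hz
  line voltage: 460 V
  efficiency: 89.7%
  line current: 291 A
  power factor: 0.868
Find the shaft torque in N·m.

2040 N·m

P_in = √3·V·I·cosφ = 1.732 × 460 × 291 × 0.868 = 201242 W
P_out = η·P_in = 0.897 × 201242 = 180514 W
n = 846 rpm
ω = 2π×846/60 = 88.59 rad/s
τ = P_out/ω = 180514/88.59 = 2040 N·m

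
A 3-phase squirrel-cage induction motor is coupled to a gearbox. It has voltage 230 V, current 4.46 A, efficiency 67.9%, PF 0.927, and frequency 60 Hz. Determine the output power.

1.12 kW

P_in = √3·V·I·cosφ = 1.732 × 230 × 4.46 × 0.927 = 1647 W
P_out = η·P_in = 0.679 × 1647 = 1118 W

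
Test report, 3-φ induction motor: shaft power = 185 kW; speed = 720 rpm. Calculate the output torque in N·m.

ω = 2π × 720/60 = 75.4 rad/s
τ = P/ω = 185000/75.4 = 2450 N·m

2450 N·m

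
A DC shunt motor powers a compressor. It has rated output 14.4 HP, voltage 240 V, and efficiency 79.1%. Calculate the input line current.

56.6 A

P_out = 14.4 × 746 = 10742 W
P_in = P_out / η = 10742 / 0.791 = 13580 W
I = P_in / V = 13580 / 240 = 56.6 A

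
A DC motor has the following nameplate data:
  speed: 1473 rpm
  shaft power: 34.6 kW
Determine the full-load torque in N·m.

224 N·m

ω = 2π × 1473/60 = 154.3 rad/s
τ = P/ω = 34600/154.3 = 224 N·m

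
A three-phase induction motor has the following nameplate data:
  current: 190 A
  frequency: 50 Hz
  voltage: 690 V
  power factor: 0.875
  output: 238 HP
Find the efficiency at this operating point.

89.4 %

P_out = 238 × 746 = 177548 W
P_in = √3·V_L·I_L·cosφ = 1.732 × 690 × 190 × 0.875 = 198682 W
η = P_out / P_in = 177548 / 198682 = 0.894 = 89.4%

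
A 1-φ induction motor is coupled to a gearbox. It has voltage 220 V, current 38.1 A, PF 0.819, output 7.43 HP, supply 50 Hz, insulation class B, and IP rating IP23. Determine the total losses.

1.32 kW

P_in = V·I·cosφ = 220×38.1×0.819 = 6865 W
P_out = 7.43×746 = 5543 W
Losses = P_in − P_out = 6865 − 5543 = 1322 W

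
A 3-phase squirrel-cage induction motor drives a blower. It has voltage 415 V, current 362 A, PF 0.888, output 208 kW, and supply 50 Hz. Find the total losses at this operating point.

P_in = √3·V·I·cosφ = 1.732×415×362×0.888 = 231056 W
P_out = 208000 W
Losses = P_in − P_out = 231056 − 208000 = 23056 W

23.1 kW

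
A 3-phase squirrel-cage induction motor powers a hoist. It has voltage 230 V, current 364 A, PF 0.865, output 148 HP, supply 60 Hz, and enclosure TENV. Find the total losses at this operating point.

15 kW

P_in = √3·V·I·cosφ = 1.732×230×364×0.865 = 125428 W
P_out = 148×746 = 110408 W
Losses = P_in − P_out = 125428 − 110408 = 15020 W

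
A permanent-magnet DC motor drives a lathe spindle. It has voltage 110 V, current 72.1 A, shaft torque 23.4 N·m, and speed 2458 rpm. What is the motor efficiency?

ω = 2π × 2458/60 = 257.4 rad/s; P_out = τω = 23.4 × 257.4 = 6023 W
P_in = V·I = 110 × 72.1 = 7931 W
η = P_out / P_in = 6023 / 7931 = 0.759 = 75.9%

75.9 %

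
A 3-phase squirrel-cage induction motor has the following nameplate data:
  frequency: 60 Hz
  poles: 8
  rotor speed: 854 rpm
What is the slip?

n_s = 120f/p = 120×60/8 = 900 rpm
s = (n_s − n)/n_s = (900 − 854)/900 = 0.0511

5.1 %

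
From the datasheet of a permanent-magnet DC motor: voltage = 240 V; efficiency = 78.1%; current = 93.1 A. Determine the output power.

P_in = V·I = 240 × 93.1 = 22344 W
P_out = η·P_in = 0.781 × 22344 = 17451 W

17.5 kW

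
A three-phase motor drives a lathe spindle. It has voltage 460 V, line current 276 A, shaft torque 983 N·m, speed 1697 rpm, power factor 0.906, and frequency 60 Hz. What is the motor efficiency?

ω = 2π × 1697/60 = 177.7 rad/s; P_out = τω = 983 × 177.7 = 174679 W
P_in = √3·V_L·I_L·cosφ = 1.732 × 460 × 276 × 0.906 = 199225 W
η = P_out / P_in = 174679 / 199225 = 0.877 = 87.7%

87.7 %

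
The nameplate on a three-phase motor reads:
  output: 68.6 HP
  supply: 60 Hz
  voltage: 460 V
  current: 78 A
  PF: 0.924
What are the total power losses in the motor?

6250 W

P_in = √3·V·I·cosφ = 1.732×460×78×0.924 = 57421 W
P_out = 68.6×746 = 51176 W
Losses = P_in − P_out = 57421 − 51176 = 6245 W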